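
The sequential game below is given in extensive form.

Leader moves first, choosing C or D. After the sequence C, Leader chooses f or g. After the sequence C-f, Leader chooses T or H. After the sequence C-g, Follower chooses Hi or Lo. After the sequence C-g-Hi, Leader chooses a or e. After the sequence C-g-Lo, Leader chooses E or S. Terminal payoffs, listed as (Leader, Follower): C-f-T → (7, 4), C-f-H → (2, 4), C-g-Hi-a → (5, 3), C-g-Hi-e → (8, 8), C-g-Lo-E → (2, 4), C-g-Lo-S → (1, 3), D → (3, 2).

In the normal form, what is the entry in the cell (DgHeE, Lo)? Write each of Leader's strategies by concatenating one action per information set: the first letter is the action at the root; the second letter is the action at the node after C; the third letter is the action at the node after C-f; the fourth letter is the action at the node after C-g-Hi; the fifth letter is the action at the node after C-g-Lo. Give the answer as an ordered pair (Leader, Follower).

(3, 2)

Trace the play path from the root:
  Leader plays D
→ terminal payoff (3, 2).
(Leader's choice at the node after C is never reached on this path, so it doesn't affect the outcome.)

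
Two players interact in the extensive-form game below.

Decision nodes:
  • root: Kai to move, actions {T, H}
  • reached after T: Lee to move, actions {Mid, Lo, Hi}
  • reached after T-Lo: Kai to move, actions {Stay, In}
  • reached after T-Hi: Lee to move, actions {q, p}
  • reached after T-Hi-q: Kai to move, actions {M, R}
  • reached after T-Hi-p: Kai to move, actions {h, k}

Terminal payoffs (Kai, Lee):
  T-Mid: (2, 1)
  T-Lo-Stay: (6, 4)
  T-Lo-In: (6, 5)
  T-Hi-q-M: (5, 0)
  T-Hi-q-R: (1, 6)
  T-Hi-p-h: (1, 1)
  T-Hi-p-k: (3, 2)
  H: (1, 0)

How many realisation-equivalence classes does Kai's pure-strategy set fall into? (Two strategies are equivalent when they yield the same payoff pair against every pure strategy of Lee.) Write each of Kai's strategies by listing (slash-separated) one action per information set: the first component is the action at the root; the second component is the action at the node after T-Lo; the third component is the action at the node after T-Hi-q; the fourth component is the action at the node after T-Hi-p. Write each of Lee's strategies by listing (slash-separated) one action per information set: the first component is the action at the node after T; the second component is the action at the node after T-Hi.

Kai has 16 pure strategies: T/Stay/M/h, T/Stay/M/k, T/Stay/R/h, T/Stay/R/k, T/In/M/h, T/In/M/k, T/In/R/h, T/In/R/k, H/Stay/M/h, H/Stay/M/k, H/Stay/R/h, H/Stay/R/k, H/In/M/h, H/In/M/k, H/In/R/h, H/In/R/k. Columns: Mid/q, Mid/p, Lo/q, Lo/p, Hi/q, Hi/p.
{T/Stay/M/h} → row (2,1) (2,1) (6,4) (6,4) (5,0) (1,1)
{T/Stay/M/k} → row (2,1) (2,1) (6,4) (6,4) (5,0) (3,2)
{T/Stay/R/h} → row (2,1) (2,1) (6,4) (6,4) (1,6) (1,1)
{T/Stay/R/k} → row (2,1) (2,1) (6,4) (6,4) (1,6) (3,2)
{T/In/M/h} → row (2,1) (2,1) (6,5) (6,5) (5,0) (1,1)
{T/In/M/k} → row (2,1) (2,1) (6,5) (6,5) (5,0) (3,2)
{T/In/R/h} → row (2,1) (2,1) (6,5) (6,5) (1,6) (1,1)
{T/In/R/k} → row (2,1) (2,1) (6,5) (6,5) (1,6) (3,2)
{H/Stay/M/h, H/Stay/M/k, H/Stay/R/h, H/Stay/R/k, H/In/M/h, H/In/M/k, H/In/R/h, H/In/R/k} → row (1,0) (1,0) (1,0) (1,0) (1,0) (1,0)
That's 9 distinct rows out of 16 strategies.

9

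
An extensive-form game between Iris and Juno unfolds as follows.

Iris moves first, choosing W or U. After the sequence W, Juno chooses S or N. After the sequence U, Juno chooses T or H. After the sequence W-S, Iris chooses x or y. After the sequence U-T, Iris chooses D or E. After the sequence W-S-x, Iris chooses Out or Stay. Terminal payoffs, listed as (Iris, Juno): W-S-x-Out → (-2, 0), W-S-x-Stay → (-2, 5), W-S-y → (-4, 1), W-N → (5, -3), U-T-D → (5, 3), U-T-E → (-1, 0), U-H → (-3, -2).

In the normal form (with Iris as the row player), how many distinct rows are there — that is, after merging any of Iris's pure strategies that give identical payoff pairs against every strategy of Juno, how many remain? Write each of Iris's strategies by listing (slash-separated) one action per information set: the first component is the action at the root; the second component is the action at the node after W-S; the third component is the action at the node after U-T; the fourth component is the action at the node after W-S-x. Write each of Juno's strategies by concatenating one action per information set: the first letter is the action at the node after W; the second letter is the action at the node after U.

5

Iris has 16 pure strategies: W/x/D/Out, W/x/D/Stay, W/x/E/Out, W/x/E/Stay, W/y/D/Out, W/y/D/Stay, W/y/E/Out, W/y/E/Stay, U/x/D/Out, U/x/D/Stay, U/x/E/Out, U/x/E/Stay, U/y/D/Out, U/y/D/Stay, U/y/E/Out, U/y/E/Stay. Columns: ST, SH, NT, NH.
{W/x/D/Out, W/x/E/Out} → row (-2,0) (-2,0) (5,-3) (5,-3)
{W/x/D/Stay, W/x/E/Stay} → row (-2,5) (-2,5) (5,-3) (5,-3)
{W/y/D/Out, W/y/D/Stay, W/y/E/Out, W/y/E/Stay} → row (-4,1) (-4,1) (5,-3) (5,-3)
{U/x/D/Out, U/x/D/Stay, U/y/D/Out, U/y/D/Stay} → row (5,3) (-3,-2) (5,3) (-3,-2)
{U/x/E/Out, U/x/E/Stay, U/y/E/Out, U/y/E/Stay} → row (-1,0) (-3,-2) (-1,0) (-3,-2)
That's 5 distinct rows out of 16 strategies.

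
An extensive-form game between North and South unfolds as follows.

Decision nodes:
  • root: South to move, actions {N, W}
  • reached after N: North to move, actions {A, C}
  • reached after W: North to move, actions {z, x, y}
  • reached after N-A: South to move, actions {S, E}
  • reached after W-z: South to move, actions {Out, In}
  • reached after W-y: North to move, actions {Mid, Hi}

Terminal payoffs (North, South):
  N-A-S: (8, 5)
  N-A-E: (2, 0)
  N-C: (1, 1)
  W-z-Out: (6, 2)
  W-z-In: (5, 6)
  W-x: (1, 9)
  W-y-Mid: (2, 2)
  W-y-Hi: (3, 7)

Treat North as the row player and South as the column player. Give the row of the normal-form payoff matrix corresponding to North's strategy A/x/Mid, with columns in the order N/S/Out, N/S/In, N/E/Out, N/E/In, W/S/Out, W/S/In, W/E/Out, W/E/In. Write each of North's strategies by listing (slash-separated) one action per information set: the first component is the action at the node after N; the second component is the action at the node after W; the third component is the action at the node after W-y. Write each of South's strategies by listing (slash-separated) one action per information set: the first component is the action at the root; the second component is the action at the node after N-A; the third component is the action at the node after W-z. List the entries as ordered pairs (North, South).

(8,5) (8,5) (2,0) (2,0) (1,9) (1,9) (1,9) (1,9)

vs N/S/Out: South plays N → North plays A at [N] → South plays S at [N-A] → (8, 5)
vs N/S/In: South plays N → North plays A at [N] → South plays S at [N-A] → (8, 5)
vs N/E/Out: South plays N → North plays A at [N] → South plays E at [N-A] → (2, 0)
vs N/E/In: South plays N → North plays A at [N] → South plays E at [N-A] → (2, 0)
vs W/S/Out: South plays W → North plays x at [W] → (1, 9)
vs W/S/In: South plays W → North plays x at [W] → (1, 9)
vs W/E/Out: South plays W → North plays x at [W] → (1, 9)
vs W/E/In: South plays W → North plays x at [W] → (1, 9)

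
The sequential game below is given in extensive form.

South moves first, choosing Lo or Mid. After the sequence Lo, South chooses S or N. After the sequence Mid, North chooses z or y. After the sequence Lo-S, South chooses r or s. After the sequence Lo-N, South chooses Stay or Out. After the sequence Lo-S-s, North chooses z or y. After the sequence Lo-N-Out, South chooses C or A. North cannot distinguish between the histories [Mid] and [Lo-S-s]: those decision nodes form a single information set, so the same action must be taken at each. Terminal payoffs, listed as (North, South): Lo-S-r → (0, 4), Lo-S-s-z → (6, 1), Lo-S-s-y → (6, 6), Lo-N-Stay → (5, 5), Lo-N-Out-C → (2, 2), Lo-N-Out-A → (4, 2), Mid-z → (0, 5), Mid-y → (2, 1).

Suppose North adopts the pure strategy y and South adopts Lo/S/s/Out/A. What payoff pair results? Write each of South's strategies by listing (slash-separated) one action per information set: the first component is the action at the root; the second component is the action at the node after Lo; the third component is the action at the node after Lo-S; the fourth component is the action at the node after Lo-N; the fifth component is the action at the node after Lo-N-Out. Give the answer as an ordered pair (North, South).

Trace the play path from the root:
  South plays Lo
  South plays S at [Lo]
  South plays s at [Lo-S]
  North plays y at [Lo-S-s]
→ terminal payoff (6, 6).
(South's choice at the node after Lo-N is never reached on this path, so it doesn't affect the outcome.)

(6, 6)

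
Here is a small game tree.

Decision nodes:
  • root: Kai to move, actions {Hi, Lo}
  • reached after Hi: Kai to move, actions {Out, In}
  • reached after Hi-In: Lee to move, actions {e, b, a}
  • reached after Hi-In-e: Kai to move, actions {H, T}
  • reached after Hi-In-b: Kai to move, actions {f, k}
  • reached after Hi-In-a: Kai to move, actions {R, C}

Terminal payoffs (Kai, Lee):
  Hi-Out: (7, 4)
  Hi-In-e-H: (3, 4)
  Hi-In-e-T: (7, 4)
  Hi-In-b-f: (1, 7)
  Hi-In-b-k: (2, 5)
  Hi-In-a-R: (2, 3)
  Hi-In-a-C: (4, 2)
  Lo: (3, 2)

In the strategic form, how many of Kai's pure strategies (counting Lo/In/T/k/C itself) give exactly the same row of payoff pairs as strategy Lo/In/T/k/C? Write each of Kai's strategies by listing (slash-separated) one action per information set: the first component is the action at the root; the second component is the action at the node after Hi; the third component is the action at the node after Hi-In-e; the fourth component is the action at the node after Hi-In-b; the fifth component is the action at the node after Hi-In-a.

Row for Lo/In/T/k/C (columns e, b, a): (3,2) (3,2) (3,2).
Under Lo/In/T/k/C, Kai's choice at the node after Hi and at the node after Hi-In-e and at the node after Hi-In-b and at the node after Hi-In-a can never be reached regardless of what Lee does, so varying those choices leaves every outcome unchanged.
Holding the reachable choices fixed and varying the unreachable ones freely already gives 2 × 2 × 2 × 2 = 16 equivalent strategies.
No other strategy reproduces this row, so those 16 are the full class: Lo/Out/H/f/R, Lo/Out/H/f/C, Lo/Out/H/k/R, Lo/Out/H/k/C, Lo/Out/T/f/R, Lo/Out/T/f/C, Lo/Out/T/k/R, Lo/Out/T/k/C, Lo/In/H/f/R, Lo/In/H/f/C, Lo/In/H/k/R, Lo/In/H/k/C, Lo/In/T/f/R, Lo/In/T/f/C, Lo/In/T/k/R, Lo/In/T/k/C.

16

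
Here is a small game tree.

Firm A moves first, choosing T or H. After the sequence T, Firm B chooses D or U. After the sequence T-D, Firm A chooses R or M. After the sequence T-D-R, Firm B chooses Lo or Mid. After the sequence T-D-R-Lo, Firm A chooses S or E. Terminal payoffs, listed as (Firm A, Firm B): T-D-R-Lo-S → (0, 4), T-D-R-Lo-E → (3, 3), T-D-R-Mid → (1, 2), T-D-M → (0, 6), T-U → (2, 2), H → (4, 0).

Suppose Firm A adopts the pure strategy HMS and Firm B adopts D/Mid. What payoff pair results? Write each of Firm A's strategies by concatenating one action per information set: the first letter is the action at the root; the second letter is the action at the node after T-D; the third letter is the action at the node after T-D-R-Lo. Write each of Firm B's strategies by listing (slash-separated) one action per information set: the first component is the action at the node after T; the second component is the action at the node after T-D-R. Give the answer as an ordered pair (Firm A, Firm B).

Trace the play path from the root:
  Firm A plays H
→ terminal payoff (4, 0).
(Firm A's choice at the node after T-D is never reached on this path, so it doesn't affect the outcome.)

(4, 0)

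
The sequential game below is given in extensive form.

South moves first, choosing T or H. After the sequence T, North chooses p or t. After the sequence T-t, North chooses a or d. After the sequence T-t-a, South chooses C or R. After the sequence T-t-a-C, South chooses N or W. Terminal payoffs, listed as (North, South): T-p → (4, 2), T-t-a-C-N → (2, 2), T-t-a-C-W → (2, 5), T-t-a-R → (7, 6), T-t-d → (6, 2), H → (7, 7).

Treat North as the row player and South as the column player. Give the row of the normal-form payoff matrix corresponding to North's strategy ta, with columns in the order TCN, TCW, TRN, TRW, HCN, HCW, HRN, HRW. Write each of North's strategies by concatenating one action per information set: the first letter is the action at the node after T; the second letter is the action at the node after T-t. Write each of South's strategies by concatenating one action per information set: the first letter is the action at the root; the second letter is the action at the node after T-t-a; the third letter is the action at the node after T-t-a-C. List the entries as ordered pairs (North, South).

(2,2) (2,5) (7,6) (7,6) (7,7) (7,7) (7,7) (7,7)

vs TCN: South plays T → North plays t at [T] → North plays a at [T-t] → South plays C at [T-t-a] → South plays N at [T-t-a-C] → (2, 2)
vs TCW: South plays T → North plays t at [T] → North plays a at [T-t] → South plays C at [T-t-a] → South plays W at [T-t-a-C] → (2, 5)
vs TRN: South plays T → North plays t at [T] → North plays a at [T-t] → South plays R at [T-t-a] → (7, 6)
vs TRW: South plays T → North plays t at [T] → North plays a at [T-t] → South plays R at [T-t-a] → (7, 6)
vs HCN: South plays H → (7, 7)
vs HCW: South plays H → (7, 7)
vs HRN: South plays H → (7, 7)
vs HRW: South plays H → (7, 7)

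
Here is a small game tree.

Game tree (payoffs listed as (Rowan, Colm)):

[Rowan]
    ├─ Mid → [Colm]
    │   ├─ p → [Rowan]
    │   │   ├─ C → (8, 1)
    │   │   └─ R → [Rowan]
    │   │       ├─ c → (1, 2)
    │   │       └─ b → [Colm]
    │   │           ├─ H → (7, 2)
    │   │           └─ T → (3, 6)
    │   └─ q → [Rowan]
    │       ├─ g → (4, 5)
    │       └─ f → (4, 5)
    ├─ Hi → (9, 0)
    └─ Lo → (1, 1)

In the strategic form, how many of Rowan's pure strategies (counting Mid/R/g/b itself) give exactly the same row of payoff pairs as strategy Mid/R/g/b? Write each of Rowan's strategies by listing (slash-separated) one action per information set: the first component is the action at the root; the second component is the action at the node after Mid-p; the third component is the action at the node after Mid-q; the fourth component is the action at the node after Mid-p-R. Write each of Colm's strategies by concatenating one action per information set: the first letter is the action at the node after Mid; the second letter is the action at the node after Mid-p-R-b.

Row for Mid/R/g/b (columns pH, pT, qH, qT): (7,2) (3,6) (4,5) (4,5).
Every one of Rowan's information sets is on the play path for some reply by Colm when Rowan follows Mid/R/g/b.
Even so, Mid/R/f/b happens to produce the same payoff in every column — so 2 strategies share this row.

2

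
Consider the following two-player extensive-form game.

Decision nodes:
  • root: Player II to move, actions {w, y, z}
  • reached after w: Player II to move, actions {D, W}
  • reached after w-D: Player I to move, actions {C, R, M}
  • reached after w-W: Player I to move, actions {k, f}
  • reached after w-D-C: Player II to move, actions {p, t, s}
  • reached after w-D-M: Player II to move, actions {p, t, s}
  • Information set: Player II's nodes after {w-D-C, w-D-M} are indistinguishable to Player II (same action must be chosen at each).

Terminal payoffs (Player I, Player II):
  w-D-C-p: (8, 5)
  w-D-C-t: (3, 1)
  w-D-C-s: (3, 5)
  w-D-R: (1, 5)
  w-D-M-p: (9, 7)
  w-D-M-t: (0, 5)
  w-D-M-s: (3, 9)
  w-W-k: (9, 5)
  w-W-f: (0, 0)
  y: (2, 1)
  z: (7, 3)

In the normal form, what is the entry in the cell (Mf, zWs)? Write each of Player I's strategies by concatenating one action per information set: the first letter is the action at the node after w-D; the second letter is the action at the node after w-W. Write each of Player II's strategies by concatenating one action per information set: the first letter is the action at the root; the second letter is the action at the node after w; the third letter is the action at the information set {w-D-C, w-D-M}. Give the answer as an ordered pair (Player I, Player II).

(7, 3)

Trace the play path from the root:
  Player II plays z
→ terminal payoff (7, 3).
(Player I's choice at the node after w-D is never reached on this path, so it doesn't affect the outcome.)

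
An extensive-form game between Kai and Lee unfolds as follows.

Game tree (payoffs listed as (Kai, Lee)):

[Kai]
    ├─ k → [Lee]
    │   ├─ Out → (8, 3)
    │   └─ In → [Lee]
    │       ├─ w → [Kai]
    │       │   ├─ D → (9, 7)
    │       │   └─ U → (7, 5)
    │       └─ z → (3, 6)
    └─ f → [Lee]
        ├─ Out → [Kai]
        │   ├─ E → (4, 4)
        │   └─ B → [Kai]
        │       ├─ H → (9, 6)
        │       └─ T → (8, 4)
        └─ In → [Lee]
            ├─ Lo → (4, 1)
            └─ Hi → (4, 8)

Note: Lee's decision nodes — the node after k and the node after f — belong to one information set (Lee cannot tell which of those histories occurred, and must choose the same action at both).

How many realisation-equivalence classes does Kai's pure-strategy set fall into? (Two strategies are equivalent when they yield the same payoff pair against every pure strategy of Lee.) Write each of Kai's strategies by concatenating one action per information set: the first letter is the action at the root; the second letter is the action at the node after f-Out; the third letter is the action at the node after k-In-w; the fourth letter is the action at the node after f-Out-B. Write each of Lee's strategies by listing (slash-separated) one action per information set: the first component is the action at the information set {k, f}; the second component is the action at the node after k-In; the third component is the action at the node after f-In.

5

Kai has 16 pure strategies: kEDH, kEDT, kEUH, kEUT, kBDH, kBDT, kBUH, kBUT, fEDH, fEDT, fEUH, fEUT, fBDH, fBDT, fBUH, fBUT. Columns: Out/w/Lo, Out/w/Hi, Out/z/Lo, Out/z/Hi, In/w/Lo, In/w/Hi, In/z/Lo, In/z/Hi.
{kEDH, kEDT, kBDH, kBDT} → row (8,3) (8,3) (8,3) (8,3) (9,7) (9,7) (3,6) (3,6)
{kEUH, kEUT, kBUH, kBUT} → row (8,3) (8,3) (8,3) (8,3) (7,5) (7,5) (3,6) (3,6)
{fEDH, fEDT, fEUH, fEUT} → row (4,4) (4,4) (4,4) (4,4) (4,1) (4,8) (4,1) (4,8)
{fBDH, fBUH} → row (9,6) (9,6) (9,6) (9,6) (4,1) (4,8) (4,1) (4,8)
{fBDT, fBUT} → row (8,4) (8,4) (8,4) (8,4) (4,1) (4,8) (4,1) (4,8)
That's 5 distinct rows out of 16 strategies.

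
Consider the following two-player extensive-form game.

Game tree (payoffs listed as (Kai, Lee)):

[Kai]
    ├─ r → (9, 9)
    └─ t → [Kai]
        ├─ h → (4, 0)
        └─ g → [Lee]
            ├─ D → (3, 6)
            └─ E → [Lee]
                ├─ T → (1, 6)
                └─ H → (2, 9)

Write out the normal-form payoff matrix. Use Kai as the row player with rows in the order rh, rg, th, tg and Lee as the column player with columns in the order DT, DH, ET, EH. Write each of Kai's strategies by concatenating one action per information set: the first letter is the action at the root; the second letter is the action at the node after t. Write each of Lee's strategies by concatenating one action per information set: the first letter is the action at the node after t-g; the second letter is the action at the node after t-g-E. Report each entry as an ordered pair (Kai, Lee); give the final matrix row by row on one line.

rh: (9,9) (9,9) (9,9) (9,9) | rg: (9,9) (9,9) (9,9) (9,9) | th: (4,0) (4,0) (4,0) (4,0) | tg: (3,6) (3,6) (1,6) (2,9)

           DT       DH       ET       EH
  rh    (9,9)    (9,9)    (9,9)    (9,9)
  rg    (9,9)    (9,9)    (9,9)    (9,9)
  th    (4,0)    (4,0)    (4,0)    (4,0)
  tg    (3,6)    (3,6)    (1,6)    (2,9)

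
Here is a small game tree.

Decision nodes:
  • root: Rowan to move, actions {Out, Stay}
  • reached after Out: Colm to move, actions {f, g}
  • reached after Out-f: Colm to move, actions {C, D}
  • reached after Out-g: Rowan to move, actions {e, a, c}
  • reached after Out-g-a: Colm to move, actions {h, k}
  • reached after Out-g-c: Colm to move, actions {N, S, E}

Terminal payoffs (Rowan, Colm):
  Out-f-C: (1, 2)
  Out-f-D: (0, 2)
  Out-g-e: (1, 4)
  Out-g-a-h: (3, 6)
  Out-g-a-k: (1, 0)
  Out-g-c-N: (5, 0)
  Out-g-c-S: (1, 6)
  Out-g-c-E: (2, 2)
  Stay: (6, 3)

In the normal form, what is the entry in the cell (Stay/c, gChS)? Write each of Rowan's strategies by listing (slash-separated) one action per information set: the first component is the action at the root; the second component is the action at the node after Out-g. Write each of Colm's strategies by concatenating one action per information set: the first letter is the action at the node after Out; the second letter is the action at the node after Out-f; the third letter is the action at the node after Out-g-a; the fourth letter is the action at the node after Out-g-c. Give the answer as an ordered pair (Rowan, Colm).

(6, 3)

Trace the play path from the root:
  Rowan plays Stay
→ terminal payoff (6, 3).
(Rowan's choice at the node after Out-g is never reached on this path, so it doesn't affect the outcome.)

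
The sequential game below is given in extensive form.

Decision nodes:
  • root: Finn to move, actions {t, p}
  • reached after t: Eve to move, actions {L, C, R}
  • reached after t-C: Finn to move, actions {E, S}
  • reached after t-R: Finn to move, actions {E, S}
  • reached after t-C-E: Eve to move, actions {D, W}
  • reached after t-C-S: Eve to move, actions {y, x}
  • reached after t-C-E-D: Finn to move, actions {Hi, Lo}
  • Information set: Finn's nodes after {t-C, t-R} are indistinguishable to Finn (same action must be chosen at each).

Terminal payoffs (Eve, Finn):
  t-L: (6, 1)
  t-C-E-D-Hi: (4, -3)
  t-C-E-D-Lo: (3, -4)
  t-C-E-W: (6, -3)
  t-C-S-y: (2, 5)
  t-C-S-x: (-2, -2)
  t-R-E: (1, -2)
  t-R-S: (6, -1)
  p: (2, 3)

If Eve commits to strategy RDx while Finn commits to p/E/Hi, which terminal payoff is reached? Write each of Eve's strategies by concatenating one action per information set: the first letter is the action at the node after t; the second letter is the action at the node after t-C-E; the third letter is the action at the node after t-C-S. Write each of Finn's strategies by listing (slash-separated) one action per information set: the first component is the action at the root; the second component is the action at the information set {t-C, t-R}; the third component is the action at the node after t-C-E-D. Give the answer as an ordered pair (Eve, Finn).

Trace the play path from the root:
  Finn plays p
→ terminal payoff (2, 3).
(Eve's choice at the node after t is never reached on this path, so it doesn't affect the outcome.)

(2, 3)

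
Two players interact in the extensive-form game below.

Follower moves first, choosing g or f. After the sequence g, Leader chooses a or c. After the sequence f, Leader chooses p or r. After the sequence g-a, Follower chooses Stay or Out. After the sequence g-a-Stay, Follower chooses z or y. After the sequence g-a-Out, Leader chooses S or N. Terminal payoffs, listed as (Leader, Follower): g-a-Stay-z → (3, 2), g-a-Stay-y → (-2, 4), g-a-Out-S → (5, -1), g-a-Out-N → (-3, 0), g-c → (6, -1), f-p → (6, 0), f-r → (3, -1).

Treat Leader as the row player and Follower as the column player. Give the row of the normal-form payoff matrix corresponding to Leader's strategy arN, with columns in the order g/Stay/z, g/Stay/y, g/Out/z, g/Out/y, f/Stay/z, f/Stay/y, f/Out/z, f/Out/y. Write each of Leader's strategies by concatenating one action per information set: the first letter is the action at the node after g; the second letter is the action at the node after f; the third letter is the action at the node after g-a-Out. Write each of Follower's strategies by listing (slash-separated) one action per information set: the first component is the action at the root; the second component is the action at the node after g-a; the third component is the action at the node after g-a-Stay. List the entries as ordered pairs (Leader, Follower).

(3,2) (-2,4) (-3,0) (-3,0) (3,-1) (3,-1) (3,-1) (3,-1)

vs g/Stay/z: Follower plays g → Leader plays a at [g] → Follower plays Stay at [g-a] → Follower plays z at [g-a-Stay] → (3, 2)
vs g/Stay/y: Follower plays g → Leader plays a at [g] → Follower plays Stay at [g-a] → Follower plays y at [g-a-Stay] → (-2, 4)
vs g/Out/z: Follower plays g → Leader plays a at [g] → Follower plays Out at [g-a] → Leader plays N at [g-a-Out] → (-3, 0)
vs g/Out/y: Follower plays g → Leader plays a at [g] → Follower plays Out at [g-a] → Leader plays N at [g-a-Out] → (-3, 0)
vs f/Stay/z: Follower plays f → Leader plays r at [f] → (3, -1)
vs f/Stay/y: Follower plays f → Leader plays r at [f] → (3, -1)
vs f/Out/z: Follower plays f → Leader plays r at [f] → (3, -1)
vs f/Out/y: Follower plays f → Leader plays r at [f] → (3, -1)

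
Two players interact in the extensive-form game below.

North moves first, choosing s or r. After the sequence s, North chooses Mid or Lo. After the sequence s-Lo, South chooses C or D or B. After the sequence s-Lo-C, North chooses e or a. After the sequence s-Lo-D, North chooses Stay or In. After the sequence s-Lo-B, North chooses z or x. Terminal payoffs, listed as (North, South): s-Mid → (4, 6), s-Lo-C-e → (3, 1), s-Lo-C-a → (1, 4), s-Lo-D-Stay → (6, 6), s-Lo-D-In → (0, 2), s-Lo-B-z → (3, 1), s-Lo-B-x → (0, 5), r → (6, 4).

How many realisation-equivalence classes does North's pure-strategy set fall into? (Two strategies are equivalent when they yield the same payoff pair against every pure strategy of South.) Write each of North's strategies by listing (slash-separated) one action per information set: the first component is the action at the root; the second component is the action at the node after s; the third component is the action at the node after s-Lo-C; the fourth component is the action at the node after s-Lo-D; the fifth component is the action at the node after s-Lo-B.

North has 32 pure strategies: s/Mid/e/Stay/z, s/Mid/e/Stay/x, s/Mid/e/In/z, s/Mid/e/In/x, s/Mid/a/Stay/z, s/Mid/a/Stay/x, s/Mid/a/In/z, s/Mid/a/In/x, s/Lo/e/Stay/z, s/Lo/e/Stay/x, s/Lo/e/In/z, s/Lo/e/In/x, s/Lo/a/Stay/z, s/Lo/a/Stay/x, s/Lo/a/In/z, s/Lo/a/In/x, r/Mid/e/Stay/z, r/Mid/e/Stay/x, r/Mid/e/In/z, r/Mid/e/In/x, r/Mid/a/Stay/z, r/Mid/a/Stay/x, r/Mid/a/In/z, r/Mid/a/In/x, r/Lo/e/Stay/z, r/Lo/e/Stay/x, r/Lo/e/In/z, r/Lo/e/In/x, r/Lo/a/Stay/z, r/Lo/a/Stay/x, r/Lo/a/In/z, r/Lo/a/In/x. Columns: C, D, B.
{s/Mid/e/Stay/z, s/Mid/e/Stay/x, s/Mid/e/In/z, s/Mid/e/In/x, s/Mid/a/Stay/z, s/Mid/a/Stay/x, s/Mid/a/In/z, s/Mid/a/In/x} → row (4,6) (4,6) (4,6)
{s/Lo/e/Stay/z} → row (3,1) (6,6) (3,1)
{s/Lo/e/Stay/x} → row (3,1) (6,6) (0,5)
{s/Lo/e/In/z} → row (3,1) (0,2) (3,1)
{s/Lo/e/In/x} → row (3,1) (0,2) (0,5)
{s/Lo/a/Stay/z} → row (1,4) (6,6) (3,1)
{s/Lo/a/Stay/x} → row (1,4) (6,6) (0,5)
{s/Lo/a/In/z} → row (1,4) (0,2) (3,1)
{s/Lo/a/In/x} → row (1,4) (0,2) (0,5)
{r/Mid/e/Stay/z, r/Mid/e/Stay/x, r/Mid/e/In/z, r/Mid/e/In/x, r/Mid/a/Stay/z, r/Mid/a/Stay/x, r/Mid/a/In/z, r/Mid/a/In/x, r/Lo/e/Stay/z, r/Lo/e/Stay/x, r/Lo/e/In/z, r/Lo/e/In/x, r/Lo/a/Stay/z, r/Lo/a/Stay/x, r/Lo/a/In/z, r/Lo/a/In/x} → row (6,4) (6,4) (6,4)
That's 10 distinct rows out of 32 strategies.

10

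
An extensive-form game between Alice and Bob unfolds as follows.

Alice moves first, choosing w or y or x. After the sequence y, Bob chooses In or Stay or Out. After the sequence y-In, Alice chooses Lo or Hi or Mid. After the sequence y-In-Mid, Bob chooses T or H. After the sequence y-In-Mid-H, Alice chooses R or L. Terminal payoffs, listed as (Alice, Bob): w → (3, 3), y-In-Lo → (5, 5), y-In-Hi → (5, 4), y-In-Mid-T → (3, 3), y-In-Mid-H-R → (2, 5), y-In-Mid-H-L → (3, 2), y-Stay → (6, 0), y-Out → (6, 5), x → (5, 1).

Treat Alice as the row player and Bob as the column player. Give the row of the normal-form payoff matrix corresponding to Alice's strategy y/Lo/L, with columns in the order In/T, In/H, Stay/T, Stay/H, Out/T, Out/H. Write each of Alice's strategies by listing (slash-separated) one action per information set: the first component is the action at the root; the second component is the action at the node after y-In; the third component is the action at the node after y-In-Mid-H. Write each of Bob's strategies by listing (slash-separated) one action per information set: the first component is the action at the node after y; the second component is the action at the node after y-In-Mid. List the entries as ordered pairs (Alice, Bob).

(5,5) (5,5) (6,0) (6,0) (6,5) (6,5)

vs In/T: Alice plays y → Bob plays In at [y] → Alice plays Lo at [y-In] → (5, 5)
vs In/H: Alice plays y → Bob plays In at [y] → Alice plays Lo at [y-In] → (5, 5)
vs Stay/T: Alice plays y → Bob plays Stay at [y] → (6, 0)
vs Stay/H: Alice plays y → Bob plays Stay at [y] → (6, 0)
vs Out/T: Alice plays y → Bob plays Out at [y] → (6, 5)
vs Out/H: Alice plays y → Bob plays Out at [y] → (6, 5)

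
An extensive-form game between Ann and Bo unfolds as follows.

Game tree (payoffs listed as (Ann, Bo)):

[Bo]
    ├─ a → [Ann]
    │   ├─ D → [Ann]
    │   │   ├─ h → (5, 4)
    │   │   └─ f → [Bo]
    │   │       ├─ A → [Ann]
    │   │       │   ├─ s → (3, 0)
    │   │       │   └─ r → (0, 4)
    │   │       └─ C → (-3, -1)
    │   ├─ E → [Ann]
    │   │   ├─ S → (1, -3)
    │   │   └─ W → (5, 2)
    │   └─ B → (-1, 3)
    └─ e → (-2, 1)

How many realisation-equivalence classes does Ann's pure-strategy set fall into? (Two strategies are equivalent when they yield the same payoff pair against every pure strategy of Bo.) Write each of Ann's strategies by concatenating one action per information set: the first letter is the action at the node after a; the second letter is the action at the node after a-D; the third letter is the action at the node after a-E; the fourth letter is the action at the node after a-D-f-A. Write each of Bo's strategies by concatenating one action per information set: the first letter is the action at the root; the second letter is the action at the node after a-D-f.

6

Ann has 24 pure strategies: DhSs, DhSr, DhWs, DhWr, DfSs, DfSr, DfWs, DfWr, EhSs, EhSr, EhWs, EhWr, EfSs, EfSr, EfWs, EfWr, BhSs, BhSr, BhWs, BhWr, BfSs, BfSr, BfWs, BfWr. Columns: aA, aC, eA, eC.
{DhSs, DhSr, DhWs, DhWr} → row (5,4) (5,4) (-2,1) (-2,1)
{DfSs, DfWs} → row (3,0) (-3,-1) (-2,1) (-2,1)
{DfSr, DfWr} → row (0,4) (-3,-1) (-2,1) (-2,1)
{EhSs, EhSr, EfSs, EfSr} → row (1,-3) (1,-3) (-2,1) (-2,1)
{EhWs, EhWr, EfWs, EfWr} → row (5,2) (5,2) (-2,1) (-2,1)
{BhSs, BhSr, BhWs, BhWr, BfSs, BfSr, BfWs, BfWr} → row (-1,3) (-1,3) (-2,1) (-2,1)
That's 6 distinct rows out of 24 strategies.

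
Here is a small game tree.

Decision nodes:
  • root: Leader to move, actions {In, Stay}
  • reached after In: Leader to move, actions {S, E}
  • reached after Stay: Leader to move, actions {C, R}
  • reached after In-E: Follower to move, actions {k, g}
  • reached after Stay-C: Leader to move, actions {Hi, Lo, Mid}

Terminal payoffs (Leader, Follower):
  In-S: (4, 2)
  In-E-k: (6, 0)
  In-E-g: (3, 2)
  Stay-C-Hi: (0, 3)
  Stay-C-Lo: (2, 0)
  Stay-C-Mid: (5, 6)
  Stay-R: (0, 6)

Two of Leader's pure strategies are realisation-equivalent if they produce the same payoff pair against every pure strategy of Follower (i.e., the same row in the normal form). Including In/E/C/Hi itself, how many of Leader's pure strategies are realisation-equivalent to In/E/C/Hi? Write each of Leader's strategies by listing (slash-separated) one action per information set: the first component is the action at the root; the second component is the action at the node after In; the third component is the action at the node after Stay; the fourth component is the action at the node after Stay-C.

6

Row for In/E/C/Hi (columns k, g): (6,0) (3,2).
Under In/E/C/Hi, Leader's choice at the node after Stay and at the node after Stay-C can never be reached regardless of what Follower does, so varying those choices leaves every outcome unchanged.
Holding the reachable choices fixed and varying the unreachable ones freely already gives 2 × 3 = 6 equivalent strategies.
No other strategy reproduces this row, so those 6 are the full class: In/E/C/Hi, In/E/C/Lo, In/E/C/Mid, In/E/R/Hi, In/E/R/Lo, In/E/R/Mid.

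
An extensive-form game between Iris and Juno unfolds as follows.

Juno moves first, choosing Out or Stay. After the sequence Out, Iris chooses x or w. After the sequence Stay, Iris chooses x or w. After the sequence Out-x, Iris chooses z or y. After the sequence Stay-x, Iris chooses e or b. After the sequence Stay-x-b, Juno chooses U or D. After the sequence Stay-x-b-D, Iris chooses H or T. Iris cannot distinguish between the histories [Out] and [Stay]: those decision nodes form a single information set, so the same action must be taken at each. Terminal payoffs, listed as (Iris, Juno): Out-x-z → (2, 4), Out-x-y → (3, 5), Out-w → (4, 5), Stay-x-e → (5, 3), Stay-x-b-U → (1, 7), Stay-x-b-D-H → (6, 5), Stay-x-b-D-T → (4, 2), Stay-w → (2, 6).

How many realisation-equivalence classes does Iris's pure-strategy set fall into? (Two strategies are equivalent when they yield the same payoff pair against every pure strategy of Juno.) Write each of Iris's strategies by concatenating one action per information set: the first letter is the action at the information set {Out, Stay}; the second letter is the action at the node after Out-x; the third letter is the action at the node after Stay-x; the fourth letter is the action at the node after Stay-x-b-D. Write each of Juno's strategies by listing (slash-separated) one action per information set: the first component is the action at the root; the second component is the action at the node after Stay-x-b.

Iris has 16 pure strategies: xzeH, xzeT, xzbH, xzbT, xyeH, xyeT, xybH, xybT, wzeH, wzeT, wzbH, wzbT, wyeH, wyeT, wybH, wybT. Columns: Out/U, Out/D, Stay/U, Stay/D.
{xzeH, xzeT} → row (2,4) (2,4) (5,3) (5,3)
{xzbH} → row (2,4) (2,4) (1,7) (6,5)
{xzbT} → row (2,4) (2,4) (1,7) (4,2)
{xyeH, xyeT} → row (3,5) (3,5) (5,3) (5,3)
{xybH} → row (3,5) (3,5) (1,7) (6,5)
{xybT} → row (3,5) (3,5) (1,7) (4,2)
{wzeH, wzeT, wzbH, wzbT, wyeH, wyeT, wybH, wybT} → row (4,5) (4,5) (2,6) (2,6)
That's 7 distinct rows out of 16 strategies.

7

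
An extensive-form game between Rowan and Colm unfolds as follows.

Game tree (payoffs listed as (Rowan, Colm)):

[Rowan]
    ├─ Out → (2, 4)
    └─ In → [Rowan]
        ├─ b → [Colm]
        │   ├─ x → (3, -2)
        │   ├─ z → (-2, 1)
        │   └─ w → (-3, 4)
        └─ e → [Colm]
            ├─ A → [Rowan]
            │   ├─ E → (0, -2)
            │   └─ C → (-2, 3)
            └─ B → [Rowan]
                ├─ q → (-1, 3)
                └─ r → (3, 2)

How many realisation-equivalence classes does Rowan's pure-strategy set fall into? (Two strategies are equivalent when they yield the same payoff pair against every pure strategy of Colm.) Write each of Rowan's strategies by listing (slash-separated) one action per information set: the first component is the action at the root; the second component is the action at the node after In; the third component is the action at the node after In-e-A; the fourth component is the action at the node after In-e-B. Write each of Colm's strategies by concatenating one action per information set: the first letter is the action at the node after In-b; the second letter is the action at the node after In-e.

Rowan has 16 pure strategies: Out/b/E/q, Out/b/E/r, Out/b/C/q, Out/b/C/r, Out/e/E/q, Out/e/E/r, Out/e/C/q, Out/e/C/r, In/b/E/q, In/b/E/r, In/b/C/q, In/b/C/r, In/e/E/q, In/e/E/r, In/e/C/q, In/e/C/r. Columns: xA, xB, zA, zB, wA, wB.
{Out/b/E/q, Out/b/E/r, Out/b/C/q, Out/b/C/r, Out/e/E/q, Out/e/E/r, Out/e/C/q, Out/e/C/r} → row (2,4) (2,4) (2,4) (2,4) (2,4) (2,4)
{In/b/E/q, In/b/E/r, In/b/C/q, In/b/C/r} → row (3,-2) (3,-2) (-2,1) (-2,1) (-3,4) (-3,4)
{In/e/E/q} → row (0,-2) (-1,3) (0,-2) (-1,3) (0,-2) (-1,3)
{In/e/E/r} → row (0,-2) (3,2) (0,-2) (3,2) (0,-2) (3,2)
{In/e/C/q} → row (-2,3) (-1,3) (-2,3) (-1,3) (-2,3) (-1,3)
{In/e/C/r} → row (-2,3) (3,2) (-2,3) (3,2) (-2,3) (3,2)
That's 6 distinct rows out of 16 strategies.

6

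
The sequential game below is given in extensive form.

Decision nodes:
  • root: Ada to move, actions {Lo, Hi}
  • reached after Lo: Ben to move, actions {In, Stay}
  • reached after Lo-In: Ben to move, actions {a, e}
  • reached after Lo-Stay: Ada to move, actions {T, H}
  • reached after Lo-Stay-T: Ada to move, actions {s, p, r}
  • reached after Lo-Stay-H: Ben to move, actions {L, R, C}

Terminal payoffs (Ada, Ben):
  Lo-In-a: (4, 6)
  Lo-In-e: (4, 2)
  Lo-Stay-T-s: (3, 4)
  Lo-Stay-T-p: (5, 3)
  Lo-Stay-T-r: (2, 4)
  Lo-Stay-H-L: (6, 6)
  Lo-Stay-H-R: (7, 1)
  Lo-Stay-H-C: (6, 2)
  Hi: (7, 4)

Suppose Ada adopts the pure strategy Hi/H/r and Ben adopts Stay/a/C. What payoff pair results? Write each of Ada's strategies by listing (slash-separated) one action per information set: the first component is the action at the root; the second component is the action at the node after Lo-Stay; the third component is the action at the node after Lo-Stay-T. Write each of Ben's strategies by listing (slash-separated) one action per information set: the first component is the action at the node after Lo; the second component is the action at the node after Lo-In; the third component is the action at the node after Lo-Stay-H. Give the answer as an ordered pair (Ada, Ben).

(7, 4)

Trace the play path from the root:
  Ada plays Hi
→ terminal payoff (7, 4).
(Ada's choice at the node after Lo-Stay is never reached on this path, so it doesn't affect the outcome.)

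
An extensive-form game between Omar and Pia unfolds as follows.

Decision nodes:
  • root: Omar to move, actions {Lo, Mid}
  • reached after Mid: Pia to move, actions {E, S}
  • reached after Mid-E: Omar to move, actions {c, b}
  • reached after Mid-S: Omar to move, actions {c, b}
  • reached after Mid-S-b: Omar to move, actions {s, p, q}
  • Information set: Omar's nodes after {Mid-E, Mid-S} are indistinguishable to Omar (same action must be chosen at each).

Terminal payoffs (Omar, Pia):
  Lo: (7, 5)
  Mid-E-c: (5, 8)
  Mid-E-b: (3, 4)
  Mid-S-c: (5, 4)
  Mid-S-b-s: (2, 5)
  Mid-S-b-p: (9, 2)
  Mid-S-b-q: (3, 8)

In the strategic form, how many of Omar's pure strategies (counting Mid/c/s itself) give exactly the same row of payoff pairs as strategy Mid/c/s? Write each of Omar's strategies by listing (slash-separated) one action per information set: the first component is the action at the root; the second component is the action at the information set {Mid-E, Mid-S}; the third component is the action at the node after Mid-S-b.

3

Row for Mid/c/s (columns E, S): (5,8) (5,4).
Under Mid/c/s, Omar's choice at the node after Mid-S-b can never be reached regardless of what Pia does, so varying those choices leaves every outcome unchanged.
Holding the reachable choices fixed and varying the unreachable one freely already gives 3 equivalent strategies.
No other strategy reproduces this row, so those 3 are the full class: Mid/c/s, Mid/c/p, Mid/c/q.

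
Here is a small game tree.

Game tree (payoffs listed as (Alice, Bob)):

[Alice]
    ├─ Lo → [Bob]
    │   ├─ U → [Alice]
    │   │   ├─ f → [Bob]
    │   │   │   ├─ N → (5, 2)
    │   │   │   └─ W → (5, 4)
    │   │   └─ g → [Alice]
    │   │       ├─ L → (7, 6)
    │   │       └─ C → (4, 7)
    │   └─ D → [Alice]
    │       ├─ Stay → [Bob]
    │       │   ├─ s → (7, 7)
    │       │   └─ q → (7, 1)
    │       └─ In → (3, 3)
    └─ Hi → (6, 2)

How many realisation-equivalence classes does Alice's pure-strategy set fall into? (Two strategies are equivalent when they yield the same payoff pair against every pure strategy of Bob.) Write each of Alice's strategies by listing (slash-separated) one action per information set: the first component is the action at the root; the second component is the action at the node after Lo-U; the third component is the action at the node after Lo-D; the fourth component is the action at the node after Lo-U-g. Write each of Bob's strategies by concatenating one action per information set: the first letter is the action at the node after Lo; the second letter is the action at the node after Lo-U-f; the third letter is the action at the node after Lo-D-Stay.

Alice has 16 pure strategies: Lo/f/Stay/L, Lo/f/Stay/C, Lo/f/In/L, Lo/f/In/C, Lo/g/Stay/L, Lo/g/Stay/C, Lo/g/In/L, Lo/g/In/C, Hi/f/Stay/L, Hi/f/Stay/C, Hi/f/In/L, Hi/f/In/C, Hi/g/Stay/L, Hi/g/Stay/C, Hi/g/In/L, Hi/g/In/C. Columns: UNs, UNq, UWs, UWq, DNs, DNq, DWs, DWq.
{Lo/f/Stay/L, Lo/f/Stay/C} → row (5,2) (5,2) (5,4) (5,4) (7,7) (7,1) (7,7) (7,1)
{Lo/f/In/L, Lo/f/In/C} → row (5,2) (5,2) (5,4) (5,4) (3,3) (3,3) (3,3) (3,3)
{Lo/g/Stay/L} → row (7,6) (7,6) (7,6) (7,6) (7,7) (7,1) (7,7) (7,1)
{Lo/g/Stay/C} → row (4,7) (4,7) (4,7) (4,7) (7,7) (7,1) (7,7) (7,1)
{Lo/g/In/L} → row (7,6) (7,6) (7,6) (7,6) (3,3) (3,3) (3,3) (3,3)
{Lo/g/In/C} → row (4,7) (4,7) (4,7) (4,7) (3,3) (3,3) (3,3) (3,3)
{Hi/f/Stay/L, Hi/f/Stay/C, Hi/f/In/L, Hi/f/In/C, Hi/g/Stay/L, Hi/g/Stay/C, Hi/g/In/L, Hi/g/In/C} → row (6,2) (6,2) (6,2) (6,2) (6,2) (6,2) (6,2) (6,2)
That's 7 distinct rows out of 16 strategies.

7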